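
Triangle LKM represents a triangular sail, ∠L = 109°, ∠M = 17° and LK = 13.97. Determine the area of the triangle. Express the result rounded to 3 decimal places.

The third angle is ∠K = 180° − ∠M − ∠L = 54.00°.
Law of sines: KM = LK·sin L/sin M ≈ 45.178.
Law of sines: ML = LK·sin K/sin M ≈ 38.656.
Area = ½·LK·KM·sin K ≈ 255.3.

area ≈ 255.303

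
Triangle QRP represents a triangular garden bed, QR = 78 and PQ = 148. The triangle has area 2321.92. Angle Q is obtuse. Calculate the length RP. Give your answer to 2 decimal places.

221.64

From area = ½·PQ·QR·sin Q, we get sin Q = 2·area/(PQ·QR) ≈ 0.40227.
Taking the obtuse solution, ∠Q ≈ 2.728 rad.
Law of cosines then gives RP ≈ 221.64.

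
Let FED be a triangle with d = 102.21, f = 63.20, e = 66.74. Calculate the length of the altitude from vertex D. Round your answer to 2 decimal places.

40.09

Semiperimeter s = (63.2 + 66.74 + 102.21)/2 = 116.07.
Heron's formula: area = √(116.07·52.875·49.335·13.865) ≈ 2049.
The altitude from D has length 2·area/d ≈ 40.093.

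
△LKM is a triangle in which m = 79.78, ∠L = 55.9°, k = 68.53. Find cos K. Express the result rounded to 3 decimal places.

By the law of cosines, l² = k² + m² − 2·k·m·cos L = 4930.8, so l ≈ 70.22.
Law of cosines again: cos K = (m² + l² − k²)/(2·m·l) ≈ 0.58900, so ∠K ≈ 53.91°.

cos K ≈ 0.589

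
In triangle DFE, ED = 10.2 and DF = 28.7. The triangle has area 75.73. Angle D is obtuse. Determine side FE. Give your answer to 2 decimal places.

37.80

From area = ½·ED·DF·sin D, we get sin D = 2·area/(ED·DF) ≈ 0.51739.
Taking the obtuse solution, ∠D ≈ 148.84°.
Law of cosines then gives FE ≈ 37.799.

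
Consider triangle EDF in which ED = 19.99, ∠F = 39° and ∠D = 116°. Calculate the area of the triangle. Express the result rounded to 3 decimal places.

area ≈ 120.596

The third angle is ∠E = 180° − ∠D − ∠F = 25.00°.
Law of sines: DF = ED·sin E/sin F ≈ 13.424.
Law of sines: FE = ED·sin D/sin F ≈ 28.55.
Area = ½·ED·DF·sin D ≈ 120.6.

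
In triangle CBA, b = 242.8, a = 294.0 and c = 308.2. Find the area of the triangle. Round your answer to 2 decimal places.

area ≈ 33393.51

Semiperimeter s = (308.2 + 242.8 + 294)/2 = 422.5.
Heron's formula: area = √(422.5·114.3·179.7·128.5) ≈ 33394.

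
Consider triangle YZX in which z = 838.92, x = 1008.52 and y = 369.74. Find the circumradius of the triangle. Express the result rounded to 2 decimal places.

R ≈ 526.03

By the law of cosines, cos Y = (z² + x² − y²) / (2·z·x) ≈ 0.93621, so ∠Y ≈ 20.58°.
Circumradius = y/(2 sin Y) ≈ 526.03.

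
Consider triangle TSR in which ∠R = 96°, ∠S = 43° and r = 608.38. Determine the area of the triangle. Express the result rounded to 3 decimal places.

The third angle is ∠T = 180° − ∠S − ∠R = 41.00°.
Law of sines: t = r·sin T/sin R ≈ 401.33.
Law of sines: s = r·sin S/sin R ≈ 417.2.
Area = ½·r·t·sin S ≈ 83259.

83259.109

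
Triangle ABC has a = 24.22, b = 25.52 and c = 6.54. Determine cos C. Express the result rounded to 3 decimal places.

By the law of cosines, cos C = (a² + b² − c²) / (2·a·b) ≈ 0.96677, so ∠C ≈ 14.81°.

0.967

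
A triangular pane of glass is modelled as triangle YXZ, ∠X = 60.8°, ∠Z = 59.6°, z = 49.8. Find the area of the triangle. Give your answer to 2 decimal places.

area ≈ 1082.44

The third angle is ∠Y = 180° − ∠X − ∠Z = 59.60°.
Law of sines: y = z·sin Y/sin Z ≈ 49.8.
Law of sines: x = z·sin X/sin Z ≈ 50.401.
Area = ½·z·y·sin X ≈ 1082.4.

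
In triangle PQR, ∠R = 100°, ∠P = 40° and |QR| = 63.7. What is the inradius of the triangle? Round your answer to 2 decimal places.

The third angle is ∠Q = 180° − ∠R − ∠P = 40.00°.
Law of sines: |RP| = |QR|·sin Q/sin P ≈ 63.7.
Law of sines: |PQ| = |QR|·sin R/sin P ≈ 97.594.
Area = ½·|QR|·|RP|·sin R ≈ 1998.
Semiperimeter s = (63.7+63.7+97.594)/2 = 112.5.
Inradius = area/s = 1998/112.5 ≈ 17.761.

r ≈ 17.76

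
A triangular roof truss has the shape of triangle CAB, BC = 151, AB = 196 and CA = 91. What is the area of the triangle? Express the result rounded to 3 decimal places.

Semiperimeter s = (196 + 151 + 91)/2 = 219.
Heron's formula: area = √(219·23·68·128) ≈ 6621.3.

6621.333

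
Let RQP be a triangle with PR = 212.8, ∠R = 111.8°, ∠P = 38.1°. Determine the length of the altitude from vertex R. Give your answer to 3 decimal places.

h_R ≈ 131.305

The third angle is ∠Q = 180° − ∠P − ∠R = 30.10°.
Law of sines: QP = PR·sin R/sin Q ≈ 393.97.
Law of sines: RQ = PR·sin P/sin Q ≈ 261.82.
Area = ½·PR·QP·sin P ≈ 25865.
The altitude from R has length 2·area/QP ≈ 131.31.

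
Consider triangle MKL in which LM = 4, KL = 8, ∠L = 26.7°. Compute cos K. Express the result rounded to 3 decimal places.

cos K ≈ 0.927

By the law of cosines, MK² = KL² + LM² − 2·KL·LM·cos L = 22.824, so MK ≈ 4.7775.
Law of cosines again: cos K = (MK² + KL² − LM²)/(2·MK·KL) ≈ 0.92654, so ∠K ≈ 22.10°.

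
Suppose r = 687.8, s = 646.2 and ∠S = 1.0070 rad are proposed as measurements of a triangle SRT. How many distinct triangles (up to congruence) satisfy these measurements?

2

r·sin S = 687.8·sin(1.0070 rad) ≈ 581.4.
Since r sin S < s < r (581.4 < 646.2 < 687.8), two triangles exist.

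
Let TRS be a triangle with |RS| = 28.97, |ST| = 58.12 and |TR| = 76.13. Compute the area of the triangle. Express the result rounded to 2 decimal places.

area ≈ 743.64

Semiperimeter s = (28.97 + 58.12 + 76.13)/2 = 81.61.
Heron's formula: area = √(81.61·52.64·23.49·5.48) ≈ 743.64.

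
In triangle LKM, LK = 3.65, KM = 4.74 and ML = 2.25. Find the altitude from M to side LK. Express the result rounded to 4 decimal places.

Semiperimeter s = (4.74 + 2.25 + 3.65)/2 = 5.32.
Heron's formula: area = √(5.32·0.58·3.07·1.67) ≈ 3.9774.
The altitude from M has length 2·area/LK ≈ 2.1794.

2.1794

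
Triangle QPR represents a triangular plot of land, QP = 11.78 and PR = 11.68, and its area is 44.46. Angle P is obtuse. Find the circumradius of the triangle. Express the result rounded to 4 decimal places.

From area = ½·QP·PR·sin P, we get sin P = 2·area/(QP·PR) ≈ 0.64627.
Taking the obtuse solution, ∠P ≈ 139.74°.
Law of cosines then gives RQ ≈ 22.027.
Circumradius = RQ/(2 sin P) ≈ 17.042.

17.0417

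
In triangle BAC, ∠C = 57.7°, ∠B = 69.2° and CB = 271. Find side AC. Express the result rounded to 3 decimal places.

316.797

The third angle is ∠A = 180° − ∠C − ∠B = 53.10°.
Law of sines: AC = CB·sin B/sin A ≈ 316.8.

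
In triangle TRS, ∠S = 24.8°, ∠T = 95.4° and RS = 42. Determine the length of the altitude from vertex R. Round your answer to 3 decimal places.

17.617

The third angle is ∠R = 180° − ∠S − ∠T = 59.80°.
Law of sines: ST = RS·sin R/sin T ≈ 36.461.
Law of sines: TR = RS·sin S/sin T ≈ 17.696.
Area = ½·RS·ST·sin S ≈ 321.17.
The altitude from R has length 2·area/ST ≈ 17.617.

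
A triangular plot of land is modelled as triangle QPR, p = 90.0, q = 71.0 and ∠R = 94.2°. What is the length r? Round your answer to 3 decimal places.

118.646

By the law of cosines, r² = q² + p² − 2·q·p·cos R = 14077, so r ≈ 118.65.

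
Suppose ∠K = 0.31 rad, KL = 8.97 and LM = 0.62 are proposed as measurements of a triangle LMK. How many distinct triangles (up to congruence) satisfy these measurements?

0

KL·sin K = 8.97·sin(0.31 rad) ≈ 2.736.
Since LM = 0.62 < 2.736 = KL sin K, no triangle exists.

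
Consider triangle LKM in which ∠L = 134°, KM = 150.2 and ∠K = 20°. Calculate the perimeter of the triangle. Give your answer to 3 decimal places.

perimeter ≈ 313.148

The third angle is ∠M = 180° − ∠L − ∠K = 26.00°.
Law of sines: ML = KM·sin K/sin L ≈ 71.415.
Law of sines: LK = KM·sin M/sin L ≈ 91.533.
Semiperimeter s = (150.2+71.415+91.533)/2 = 156.57.
Perimeter = 150.2 + 71.415 + 91.533 = 313.15.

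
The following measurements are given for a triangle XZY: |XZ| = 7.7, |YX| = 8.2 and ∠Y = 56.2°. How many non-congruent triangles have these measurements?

2

|YX|·sin Y = 8.2·sin(56.2°) ≈ 6.814.
Since |YX| sin Y < |XZ| < |YX| (6.814 < 7.7 < 8.2), two triangles exist.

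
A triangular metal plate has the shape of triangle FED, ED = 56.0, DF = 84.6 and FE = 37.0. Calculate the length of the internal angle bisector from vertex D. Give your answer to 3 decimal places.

66.404

By the law of cosines, cos D = (ED² + DF² − FE²) / (2·ED·DF) ≈ 0.94184, so ∠D ≈ 19.64°.
The bisector from D has length 2·ED·DF·cos(∠D/2)/(ED+DF) ≈ 66.404.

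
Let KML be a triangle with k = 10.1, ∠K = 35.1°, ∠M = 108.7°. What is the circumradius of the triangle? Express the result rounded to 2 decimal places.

R ≈ 8.78

The third angle is ∠L = 180° − ∠K − ∠M = 36.20°.
Law of sines: m = k·sin M/sin K ≈ 16.638.
Law of sines: l = k·sin L/sin K ≈ 10.374.
Circumradius = k/(2 sin K) ≈ 8.7825.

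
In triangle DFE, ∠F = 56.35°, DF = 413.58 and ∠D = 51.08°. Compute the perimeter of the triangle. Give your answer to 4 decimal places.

The third angle is ∠E = 180° − ∠D − ∠F = 72.57°.
Law of sines: FE = DF·sin D/sin E ≈ 337.26.
Law of sines: ED = DF·sin F/sin E ≈ 360.85.
Semiperimeter s = (337.26+360.85+413.58)/2 = 555.84.
Perimeter = 337.26 + 360.85 + 413.58 = 1111.7.

1111.6895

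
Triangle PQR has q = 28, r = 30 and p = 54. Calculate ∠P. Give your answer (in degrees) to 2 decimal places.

By the law of cosines, cos P = (q² + r² − p²) / (2·q·r) ≈ -0.73333, so ∠P ≈ 137.17°.

∠P ≈ 137.17°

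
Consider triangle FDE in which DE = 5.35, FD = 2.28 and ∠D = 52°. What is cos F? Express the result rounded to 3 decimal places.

cos F ≈ -0.234

By the law of cosines, EF² = FD² + DE² − 2·FD·DE·cos D = 18.801, so EF ≈ 4.336.
Law of cosines again: cos F = (EF² + FD² − DE²)/(2·EF·FD) ≈ -0.23381, so ∠F ≈ 103.52°.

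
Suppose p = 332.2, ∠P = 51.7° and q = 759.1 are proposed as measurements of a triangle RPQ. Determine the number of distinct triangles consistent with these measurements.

0

q·sin P = 759.1·sin(51.7°) ≈ 595.7.
Since p = 332.2 < 595.7 = q sin P, no triangle exists.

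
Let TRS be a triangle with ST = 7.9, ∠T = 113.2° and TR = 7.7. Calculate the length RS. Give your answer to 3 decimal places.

By the law of cosines, RS² = ST² + TR² − 2·ST·TR·cos T = 169.63, so RS ≈ 13.024.

13.024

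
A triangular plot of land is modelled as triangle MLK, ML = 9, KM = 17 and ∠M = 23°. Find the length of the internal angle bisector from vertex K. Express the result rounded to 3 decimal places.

t_K ≈ 11.883

By the law of cosines, LK² = KM² + ML² − 2·KM·ML·cos M = 88.326, so LK ≈ 9.3982.
Law of cosines again: cos K = (LK² + KM² − ML²)/(2·LK·KM) ≈ 0.92736, so ∠K ≈ 21.97°.
The bisector from K has length 2·LK·KM·cos(∠K/2)/(LK+KM) ≈ 11.883.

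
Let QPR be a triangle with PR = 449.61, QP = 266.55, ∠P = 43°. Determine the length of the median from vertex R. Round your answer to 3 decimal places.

363.680

By the law of cosines, RQ² = QP² + PR² − 2·QP·PR·cos P = 97902, so RQ ≈ 312.89.
Median from R: ½√(2·PR² + 2·RQ² − QP²) ≈ 363.68.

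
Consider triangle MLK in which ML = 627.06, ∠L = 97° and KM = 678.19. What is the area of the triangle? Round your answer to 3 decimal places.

Law of sines: sin K = ML·sin L/KM ≈ 0.91772.
Since KM ≥ ML, only the acute value applies: ∠K ≈ 66.59°.
Then ∠M = 180° − ∠L − ∠K ≈ 16.41°.
Law of sines gives LK = KM·sin M/sin L ≈ 192.98.
Area = ½·KM·ML·sin M ≈ 60055.

area ≈ 60054.789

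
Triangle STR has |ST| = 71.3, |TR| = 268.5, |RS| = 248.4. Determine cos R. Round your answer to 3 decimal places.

0.965

By the law of cosines, cos R = (|TR|² + |RS|² − |ST|²) / (2·|TR|·|RS|) ≈ 0.96492, so ∠R ≈ 15.22°.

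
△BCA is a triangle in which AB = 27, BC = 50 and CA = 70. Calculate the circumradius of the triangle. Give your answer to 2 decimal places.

By the law of cosines, cos B = (AB² + BC² − CA²) / (2·AB·BC) ≈ -0.61889, so ∠B ≈ 128.24°.
Circumradius = CA/(2 sin B) ≈ 44.559.

44.56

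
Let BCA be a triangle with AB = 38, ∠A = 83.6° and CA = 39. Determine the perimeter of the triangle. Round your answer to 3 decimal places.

128.328

By the law of cosines, BC² = CA² + AB² − 2·CA·AB·cos A = 2634.6, so BC ≈ 51.328.
Semiperimeter s = (39+38+51.328)/2 = 64.164.
Perimeter = 39 + 38 + 51.328 = 128.33.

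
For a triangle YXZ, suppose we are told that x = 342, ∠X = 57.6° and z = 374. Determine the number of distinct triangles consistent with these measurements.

2

z·sin X = 374·sin(57.6°) ≈ 315.8.
Since z sin X < x < z (315.8 < 342 < 374), two triangles exist.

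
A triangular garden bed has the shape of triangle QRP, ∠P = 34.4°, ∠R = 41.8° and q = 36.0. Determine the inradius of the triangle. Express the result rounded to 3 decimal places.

6.155

The third angle is ∠Q = 180° − ∠R − ∠P = 103.80°.
Law of sines: r = q·sin R/sin Q ≈ 24.708.
Law of sines: p = q·sin P/sin Q ≈ 20.943.
Area = ½·q·r·sin P ≈ 251.27.
Semiperimeter s = (36+24.708+20.943)/2 = 40.826.
Inradius = area/s = 251.27/40.826 ≈ 6.1547.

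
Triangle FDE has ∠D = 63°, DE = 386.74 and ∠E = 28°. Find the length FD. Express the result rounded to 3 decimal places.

181.591

The third angle is ∠F = 180° − ∠D − ∠E = 89.00°.
Law of sines: FD = DE·sin E/sin F ≈ 181.59.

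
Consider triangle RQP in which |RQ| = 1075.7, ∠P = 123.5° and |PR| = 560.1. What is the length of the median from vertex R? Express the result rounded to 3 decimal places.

791.557

Law of sines: sin Q = |PR|·sin P/|RQ| ≈ 0.43419.
Since |RQ| ≥ |PR|, only the acute value applies: ∠Q ≈ 25.73°.
Then ∠R = 180° − ∠P − ∠Q ≈ 30.77°.
Law of sines gives |QP| = |RQ|·sin R/sin P ≈ 659.87.
Median from R: ½√(2·|PR|² + 2·|RQ|² − |QP|²) ≈ 791.56.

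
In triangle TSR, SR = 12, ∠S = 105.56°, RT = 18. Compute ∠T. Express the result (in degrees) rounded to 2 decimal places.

Law of sines: sin T = SR·sin S/RT ≈ 0.64223.
Since RT ≥ SR, only the acute value applies: ∠T ≈ 39.96°.
Then ∠R = 180° − ∠S − ∠T ≈ 34.48°.

∠T ≈ 39.96°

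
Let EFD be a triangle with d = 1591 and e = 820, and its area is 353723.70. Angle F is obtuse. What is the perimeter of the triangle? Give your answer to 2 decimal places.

From area = ½·d·e·sin F, we get sin F = 2·area/(d·e) ≈ 0.54226.
Taking the obtuse solution, ∠F ≈ 147.16°.
Law of cosines then gives f ≈ 2322.9.
Perimeter = 820 + 2322.9 + 1591 = 4733.9.

perimeter ≈ 4733.93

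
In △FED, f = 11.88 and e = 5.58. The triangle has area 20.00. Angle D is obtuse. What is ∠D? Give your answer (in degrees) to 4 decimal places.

∠D ≈ 142.8858°

From area = ½·f·e·sin D, we get sin D = 2·area/(f·e) ≈ 0.60341.
Taking the obtuse solution, ∠D ≈ 142.89°.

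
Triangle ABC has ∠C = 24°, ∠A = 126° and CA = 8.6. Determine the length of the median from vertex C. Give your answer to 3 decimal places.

11.025

The third angle is ∠B = 180° − ∠C − ∠A = 30.00°.
Law of sines: BC = CA·sin A/sin B ≈ 13.915.
Law of sines: AB = CA·sin C/sin B ≈ 6.9959.
Median from C: ½√(2·BC² + 2·CA² − AB²) ≈ 11.025.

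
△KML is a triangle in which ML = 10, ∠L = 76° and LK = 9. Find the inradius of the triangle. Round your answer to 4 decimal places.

2.8423

By the law of cosines, KM² = ML² + LK² − 2·ML·LK·cos L = 137.45, so KM ≈ 11.724.
Area = ½·ML·LK·sin L ≈ 43.663.
Semiperimeter s = (10+9+11.724)/2 = 15.362.
Inradius = area/s = 43.663/15.362 ≈ 2.8423.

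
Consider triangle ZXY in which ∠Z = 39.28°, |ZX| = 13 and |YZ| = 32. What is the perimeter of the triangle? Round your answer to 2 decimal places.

By the law of cosines, |XY|² = |YZ|² + |ZX|² − 2·|YZ|·|ZX|·cos Z = 548.98, so |XY| ≈ 23.43.
Semiperimeter s = (23.43+32+13)/2 = 34.215.
Perimeter = 23.43 + 32 + 13 = 68.43.

perimeter ≈ 68.43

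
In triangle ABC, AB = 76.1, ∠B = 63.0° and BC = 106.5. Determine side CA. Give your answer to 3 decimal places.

By the law of cosines, CA² = AB² + BC² − 2·AB·BC·cos B = 9774.6, so CA ≈ 98.867.

98.867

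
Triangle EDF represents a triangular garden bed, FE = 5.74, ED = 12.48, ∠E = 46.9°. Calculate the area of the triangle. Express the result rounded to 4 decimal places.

area ≈ 26.1527

Area = ½·FE·ED·sin E ≈ 26.153.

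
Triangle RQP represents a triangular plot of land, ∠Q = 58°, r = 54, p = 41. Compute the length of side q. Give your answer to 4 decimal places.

By the law of cosines, q² = p² + r² − 2·p·r·cos Q = 2250.5, so q ≈ 47.44.

47.4396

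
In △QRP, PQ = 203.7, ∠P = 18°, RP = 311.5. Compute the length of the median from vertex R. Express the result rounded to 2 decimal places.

By the law of cosines, QR² = RP² + PQ² − 2·RP·PQ·cos P = 17832, so QR ≈ 133.54.
Median from R: ½√(2·QR² + 2·RP² − PQ²) ≈ 216.93.

216.93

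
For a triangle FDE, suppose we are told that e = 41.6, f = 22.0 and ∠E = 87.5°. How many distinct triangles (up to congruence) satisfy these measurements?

f·sin E = 22.0·sin(87.5°) ≈ 21.98.
Since e ≥ f, exactly one triangle exists.

1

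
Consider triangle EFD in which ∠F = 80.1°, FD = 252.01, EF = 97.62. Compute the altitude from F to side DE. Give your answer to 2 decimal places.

95.37

By the law of cosines, DE² = EF² + FD² − 2·EF·FD·cos F = 64579, so DE ≈ 254.12.
Area = ½·EF·FD·sin F ≈ 12117.
The altitude from F has length 2·area/DE ≈ 95.366.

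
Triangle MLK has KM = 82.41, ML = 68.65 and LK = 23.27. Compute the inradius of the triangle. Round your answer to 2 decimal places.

8.03

Semiperimeter s = (23.27 + 82.41 + 68.65)/2 = 87.165.
Heron's formula: area = √(87.165·63.895·4.755·18.515) ≈ 700.23.
Inradius = area/s = 700.23/87.165 ≈ 8.0334.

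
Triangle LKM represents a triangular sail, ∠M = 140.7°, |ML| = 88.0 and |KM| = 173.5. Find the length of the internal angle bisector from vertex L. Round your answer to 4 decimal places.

t_L ≈ 126.4886

By the law of cosines, |LK|² = |KM|² + |ML|² − 2·|KM|·|ML|·cos M = 61476, so |LK| ≈ 247.94.
Law of cosines again: cos L = (|ML|² + |LK|² − |KM|²)/(2·|ML|·|LK|) ≈ 0.89642, so ∠L ≈ 26.31°.
The bisector from L has length 2·|ML|·|LK|·cos(∠L/2)/(|ML|+|LK|) ≈ 126.49.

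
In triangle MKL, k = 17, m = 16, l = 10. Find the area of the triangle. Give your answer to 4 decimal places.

area ≈ 78.2268

Semiperimeter s = (16 + 17 + 10)/2 = 21.5.
Heron's formula: area = √(21.5·5.5·4.5·11.5) ≈ 78.227.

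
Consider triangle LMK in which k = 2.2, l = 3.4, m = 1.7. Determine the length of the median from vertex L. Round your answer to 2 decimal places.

Median from L: ½√(2·m² + 2·k² − l²) ≈ 0.98742.

0.99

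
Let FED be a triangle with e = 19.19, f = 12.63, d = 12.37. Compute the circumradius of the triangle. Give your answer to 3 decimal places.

By the law of cosines, cos F = (e² + d² − f²) / (2·e·d) ≈ 0.76198, so ∠F ≈ 0.704 rad.
Circumradius = f/(2 sin F) ≈ 9.7513.

9.751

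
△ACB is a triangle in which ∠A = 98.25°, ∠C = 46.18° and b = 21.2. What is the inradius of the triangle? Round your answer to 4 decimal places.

6.6022

The third angle is ∠B = 180° − ∠A − ∠C = 35.57°.
Law of sines: a = b·sin A/sin B ≈ 36.068.
Law of sines: c = b·sin C/sin B ≈ 26.296.
Area = ½·b·a·sin C ≈ 275.85.
Semiperimeter s = (36.068+26.296+21.2)/2 = 41.782.
Inradius = area/s = 275.85/41.782 ≈ 6.6022.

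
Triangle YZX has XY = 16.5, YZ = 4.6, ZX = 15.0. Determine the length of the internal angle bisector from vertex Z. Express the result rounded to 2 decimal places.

By the law of cosines, cos Z = (YZ² + ZX² − XY²) / (2·YZ·ZX) ≈ -0.18906, so ∠Z ≈ 100.90°.
The bisector from Z has length 2·YZ·ZX·cos(∠Z/2)/(YZ+ZX) ≈ 4.4834.

t_Z ≈ 4.48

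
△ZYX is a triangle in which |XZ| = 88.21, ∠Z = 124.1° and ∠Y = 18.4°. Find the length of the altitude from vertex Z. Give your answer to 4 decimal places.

53.6988

The third angle is ∠X = 180° − ∠Z − ∠Y = 37.50°.
Law of sines: |YX| = |XZ|·sin Z/sin Y ≈ 231.41.
Law of sines: |ZY| = |XZ|·sin X/sin Y ≈ 170.12.
Area = ½·|XZ|·|YX|·sin X ≈ 6213.1.
The altitude from Z has length 2·area/|YX| ≈ 53.699.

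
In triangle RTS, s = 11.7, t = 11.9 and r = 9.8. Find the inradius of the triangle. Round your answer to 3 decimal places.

Semiperimeter p = (9.8 + 11.9 + 11.7)/2 = 16.7.
Heron's formula: area = √(16.7·6.9·4.8·5) ≈ 52.588.
Inradius = area/p = 52.588/16.7 ≈ 3.149.

3.149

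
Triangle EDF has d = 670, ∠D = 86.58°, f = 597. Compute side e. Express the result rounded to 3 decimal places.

Law of sines: sin F = f·sin D/d ≈ 0.88946.
Since d ≥ f, only the acute value applies: ∠F ≈ 62.81°.
Then ∠E = 180° − ∠D − ∠F ≈ 30.61°.
Law of sines gives e = d·sin E/sin D ≈ 341.82.

341.815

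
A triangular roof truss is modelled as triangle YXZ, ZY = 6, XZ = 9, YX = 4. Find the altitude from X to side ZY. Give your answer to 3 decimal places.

h_X ≈ 3.187

Semiperimeter s = (9 + 6 + 4)/2 = 9.5.
Heron's formula: area = √(9.5·0.5·3.5·5.5) ≈ 9.5623.
The altitude from X has length 2·area/ZY ≈ 3.1874.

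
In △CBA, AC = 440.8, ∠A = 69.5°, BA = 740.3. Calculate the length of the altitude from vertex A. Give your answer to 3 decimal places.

h_A ≈ 426.428

By the law of cosines, CB² = BA² + AC² − 2·BA·AC·cos A = 5.1379e+05, so CB ≈ 716.79.
Area = ½·BA·AC·sin A ≈ 1.5283e+05.
The altitude from A has length 2·area/CB ≈ 426.43.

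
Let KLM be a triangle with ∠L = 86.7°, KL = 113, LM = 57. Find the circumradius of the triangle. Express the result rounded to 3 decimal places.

61.902

By the law of cosines, MK² = KL² + LM² − 2·KL·LM·cos L = 15276, so MK ≈ 123.6.
Area = ½·KL·LM·sin L ≈ 3215.2.
Circumradius = MK/(2 sin L) ≈ 61.902.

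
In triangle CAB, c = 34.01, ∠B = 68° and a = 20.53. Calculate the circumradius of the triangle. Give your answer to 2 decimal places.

R ≈ 17.52

By the law of cosines, b² = c² + a² − 2·c·a·cos B = 1055, so b ≈ 32.481.
Area = ½·c·a·sin B ≈ 323.69.
Circumradius = b/(2 sin B) ≈ 17.516.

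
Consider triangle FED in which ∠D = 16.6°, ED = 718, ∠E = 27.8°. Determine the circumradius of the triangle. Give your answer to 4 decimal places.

The third angle is ∠F = 180° − ∠E − ∠D = 135.60°.
Law of sines: DF = ED·sin E/sin F ≈ 478.61.
Law of sines: FE = ED·sin D/sin F ≈ 293.18.
Circumradius = ED/(2 sin F) ≈ 513.1.

513.1039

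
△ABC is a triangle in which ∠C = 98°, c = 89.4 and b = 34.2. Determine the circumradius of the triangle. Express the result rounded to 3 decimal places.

Law of sines: sin B = b·sin C/c ≈ 0.37883.
Since c ≥ b, only the acute value applies: ∠B ≈ 22.26°.
Then ∠A = 180° − ∠C − ∠B ≈ 59.74°.
Law of sines gives a = c·sin A/sin C ≈ 77.977.
Circumradius = c/(2 sin C) ≈ 45.139.

R ≈ 45.139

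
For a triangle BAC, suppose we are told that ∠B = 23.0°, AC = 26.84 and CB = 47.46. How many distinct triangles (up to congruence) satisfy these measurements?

2

CB·sin B = 47.46·sin(23.0°) ≈ 18.54.
Since CB sin B < AC < CB (18.54 < 26.84 < 47.46), two triangles exist.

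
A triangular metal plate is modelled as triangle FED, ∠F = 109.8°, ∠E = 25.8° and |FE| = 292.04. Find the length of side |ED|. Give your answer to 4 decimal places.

The third angle is ∠D = 180° − ∠F − ∠E = 44.40°.
Law of sines: |ED| = |FE|·sin F/sin D ≈ 392.72.

392.7243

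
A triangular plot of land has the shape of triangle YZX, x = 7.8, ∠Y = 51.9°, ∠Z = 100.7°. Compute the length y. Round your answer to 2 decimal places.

13.34

The third angle is ∠X = 180° − ∠Y − ∠Z = 27.40°.
Law of sines: y = x·sin Y/sin X ≈ 13.338.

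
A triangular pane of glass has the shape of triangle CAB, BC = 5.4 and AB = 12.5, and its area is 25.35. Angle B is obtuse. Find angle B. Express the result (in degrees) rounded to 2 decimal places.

From area = ½·AB·BC·sin B, we get sin B = 2·area/(AB·BC) ≈ 0.75111.
Taking the obtuse solution, ∠B ≈ 131.31°.

∠B ≈ 131.31°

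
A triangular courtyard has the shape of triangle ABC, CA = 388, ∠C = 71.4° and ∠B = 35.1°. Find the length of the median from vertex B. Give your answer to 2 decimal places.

m_B ≈ 613.32

The third angle is ∠A = 180° − ∠B − ∠C = 73.50°.
Law of sines: BC = CA·sin A/sin B ≈ 646.99.
Law of sines: AB = CA·sin C/sin B ≈ 639.53.
Median from B: ½√(2·AB² + 2·BC² − CA²) ≈ 613.32.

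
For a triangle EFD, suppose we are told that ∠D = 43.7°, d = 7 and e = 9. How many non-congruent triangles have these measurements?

2

e·sin D = 9·sin(43.7°) ≈ 6.218.
Since e sin D < d < e (6.218 < 7 < 9), two triangles exist.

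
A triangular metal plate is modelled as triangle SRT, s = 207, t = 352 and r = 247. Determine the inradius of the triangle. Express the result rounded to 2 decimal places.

Semiperimeter p = (207 + 247 + 352)/2 = 403.
Heron's formula: area = √(403·196·156·51) ≈ 25068.
Inradius = area/p = 25068/403 ≈ 62.205.

62.20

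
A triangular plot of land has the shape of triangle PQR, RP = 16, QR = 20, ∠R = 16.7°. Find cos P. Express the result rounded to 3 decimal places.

By the law of cosines, PQ² = QR² + RP² − 2·QR·RP·cos R = 42.994, so PQ ≈ 6.557.
Law of cosines again: cos P = (RP² + PQ² − QR²)/(2·RP·PQ) ≈ -0.48139, so ∠P ≈ 118.78°.

cos P ≈ -0.481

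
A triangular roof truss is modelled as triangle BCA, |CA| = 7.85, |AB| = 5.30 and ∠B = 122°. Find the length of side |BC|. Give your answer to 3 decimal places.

Law of sines: sin C = |AB|·sin B/|CA| ≈ 0.57257.
Since |CA| ≥ |AB|, only the acute value applies: ∠C ≈ 34.93°.
Then ∠A = 180° − ∠B − ∠C ≈ 23.07°.
Law of sines gives |BC| = |CA|·sin A/sin B ≈ 3.6273.

3.627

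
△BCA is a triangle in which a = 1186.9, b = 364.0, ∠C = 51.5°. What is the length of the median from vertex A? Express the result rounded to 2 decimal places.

By the law of cosines, c² = a² + b² − 2·a·b·cos C = 1.0033e+06, so c ≈ 1001.7.
Median from A: ½√(2·b² + 2·c² − a²) ≈ 464.47.

m_A ≈ 464.47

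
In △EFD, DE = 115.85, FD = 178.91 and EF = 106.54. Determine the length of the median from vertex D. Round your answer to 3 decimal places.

Median from D: ½√(2·FD² + 2·DE² − EF²) ≈ 140.99.

m_D ≈ 140.987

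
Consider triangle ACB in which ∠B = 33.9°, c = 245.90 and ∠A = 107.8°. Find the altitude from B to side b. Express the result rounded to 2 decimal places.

h_B ≈ 234.13

The third angle is ∠C = 180° − ∠B − ∠A = 38.30°.
Law of sines: a = c·sin A/sin C ≈ 377.76.
Law of sines: b = c·sin B/sin C ≈ 221.29.
Area = ½·c·a·sin B ≈ 25905.
The altitude from B has length 2·area/b ≈ 234.13.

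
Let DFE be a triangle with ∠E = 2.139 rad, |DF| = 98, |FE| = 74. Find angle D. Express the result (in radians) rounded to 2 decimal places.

Law of sines: sin D = |FE|·sin E/|DF| ≈ 0.63645.
Since |DF| ≥ |FE|, only the acute value applies: ∠D ≈ 0.690 rad.
Then ∠F = π − ∠E − ∠D ≈ 0.313 rad.

0.69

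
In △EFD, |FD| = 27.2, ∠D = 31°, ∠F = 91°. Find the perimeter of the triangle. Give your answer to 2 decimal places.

75.79

The third angle is ∠E = 180° − ∠F − ∠D = 58.00°.
Law of sines: |DE| = |FD|·sin F/sin E ≈ 32.069.
Law of sines: |EF| = |FD|·sin D/sin E ≈ 16.519.
Semiperimeter s = (27.2+32.069+16.519)/2 = 37.894.
Perimeter = 27.2 + 32.069 + 16.519 = 75.788.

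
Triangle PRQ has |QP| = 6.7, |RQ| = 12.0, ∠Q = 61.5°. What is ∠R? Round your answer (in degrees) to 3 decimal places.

By the law of cosines, |PR|² = |RQ|² + |QP|² − 2·|RQ|·|QP|·cos Q = 112.16, so |PR| ≈ 10.591.
Law of cosines again: cos R = (|PR|² + |RQ|² − |QP|²)/(2·|PR|·|RQ|) ≈ 0.83120, so ∠R ≈ 33.78°.

33.777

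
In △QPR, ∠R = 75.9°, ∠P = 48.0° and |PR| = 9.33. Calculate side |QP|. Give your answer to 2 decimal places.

10.90

The third angle is ∠Q = 180° − ∠P − ∠R = 56.10°.
Law of sines: |QP| = |PR|·sin R/sin Q ≈ 10.902.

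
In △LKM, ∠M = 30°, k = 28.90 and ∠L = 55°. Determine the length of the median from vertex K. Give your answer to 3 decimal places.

The third angle is ∠K = 180° − ∠M − ∠L = 95.00°.
Law of sines: l = k·sin L/sin K ≈ 23.764.
Law of sines: m = k·sin M/sin K ≈ 14.505.
Median from K: ½√(2·m² + 2·l² − k²) ≈ 13.37.

m_K ≈ 13.370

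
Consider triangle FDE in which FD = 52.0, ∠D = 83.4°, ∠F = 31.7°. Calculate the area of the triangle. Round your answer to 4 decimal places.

779.3217

The third angle is ∠E = 180° − ∠F − ∠D = 64.90°.
Law of sines: DE = FD·sin F/sin E ≈ 30.174.
Law of sines: EF = FD·sin D/sin E ≈ 57.042.
Area = ½·FD·DE·sin D ≈ 779.32.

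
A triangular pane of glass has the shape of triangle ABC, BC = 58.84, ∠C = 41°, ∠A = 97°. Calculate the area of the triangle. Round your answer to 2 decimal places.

area ≈ 765.63

The third angle is ∠B = 180° − ∠C − ∠A = 42.00°.
Law of sines: CA = BC·sin B/sin A ≈ 39.667.
Law of sines: AB = BC·sin C/sin A ≈ 38.892.
Area = ½·BC·CA·sin C ≈ 765.63.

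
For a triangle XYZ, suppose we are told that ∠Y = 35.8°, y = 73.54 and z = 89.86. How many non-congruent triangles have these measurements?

z·sin Y = 89.86·sin(35.8°) ≈ 52.56.
Since z sin Y < y < z (52.56 < 73.54 < 89.86), two triangles exist.

2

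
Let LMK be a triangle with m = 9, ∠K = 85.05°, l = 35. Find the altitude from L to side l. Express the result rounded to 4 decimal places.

By the law of cosines, k² = l² + m² − 2·l·m·cos K = 1251.6, so k ≈ 35.379.
Area = ½·l·m·sin K ≈ 156.91.
The altitude from L has length 2·area/l ≈ 8.9664.

h_L ≈ 8.9664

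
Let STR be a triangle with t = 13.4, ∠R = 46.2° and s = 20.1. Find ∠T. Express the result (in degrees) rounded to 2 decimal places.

∠T ≈ 41.78°

By the law of cosines, r² = s² + t² − 2·s·t·cos R = 210.73, so r ≈ 14.516.
Law of cosines again: cos T = (r² + s² − t²)/(2·r·s) ≈ 0.74573, so ∠T ≈ 41.78°.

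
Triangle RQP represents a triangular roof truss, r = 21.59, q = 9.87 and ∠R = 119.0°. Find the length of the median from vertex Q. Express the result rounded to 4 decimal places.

m_Q ≈ 17.9240

Law of sines: sin Q = q·sin R/r ≈ 0.39984.
Since r ≥ q, only the acute value applies: ∠Q ≈ 23.57°.
Then ∠P = 180° − ∠R − ∠Q ≈ 37.43°.
Law of sines gives p = r·sin P/sin R ≈ 15.004.
Median from Q: ½√(2·p² + 2·r² − q²) ≈ 17.924.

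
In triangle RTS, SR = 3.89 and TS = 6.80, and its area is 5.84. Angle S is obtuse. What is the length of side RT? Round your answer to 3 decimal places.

10.433

From area = ½·TS·SR·sin S, we get sin S = 2·area/(TS·SR) ≈ 0.44155.
Taking the obtuse solution, ∠S ≈ 153.80°.
Law of cosines then gives RT ≈ 10.433.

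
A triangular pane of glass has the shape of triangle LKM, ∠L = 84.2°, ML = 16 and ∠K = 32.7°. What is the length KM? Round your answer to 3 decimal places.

The third angle is ∠M = 180° − ∠L − ∠K = 63.10°.
Law of sines: KM = ML·sin L/sin K ≈ 29.465.

29.465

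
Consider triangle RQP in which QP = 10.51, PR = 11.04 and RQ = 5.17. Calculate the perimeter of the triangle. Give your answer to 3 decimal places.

26.720

Perimeter = 10.51 + 11.04 + 5.17 = 26.72.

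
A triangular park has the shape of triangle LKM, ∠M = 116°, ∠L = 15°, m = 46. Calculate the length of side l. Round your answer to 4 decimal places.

The third angle is ∠K = 180° − ∠M − ∠L = 49.00°.
Law of sines: l = m·sin L/sin M ≈ 13.246.

13.2463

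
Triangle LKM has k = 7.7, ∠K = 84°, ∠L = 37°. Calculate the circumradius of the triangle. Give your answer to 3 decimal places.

R ≈ 3.871

The third angle is ∠M = 180° − ∠L − ∠K = 59.00°.
Law of sines: l = k·sin L/sin K ≈ 4.6595.
Law of sines: m = k·sin M/sin K ≈ 6.6365.
Circumradius = k/(2 sin K) ≈ 3.8712.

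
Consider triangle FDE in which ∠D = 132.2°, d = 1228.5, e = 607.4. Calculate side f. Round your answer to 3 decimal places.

Law of sines: sin E = e·sin D/d ≈ 0.36627.
Since d ≥ e, only the acute value applies: ∠E ≈ 21.49°.
Then ∠F = 180° − ∠D − ∠E ≈ 26.31°.
Law of sines gives f = d·sin F/sin D ≈ 735.13.

735.126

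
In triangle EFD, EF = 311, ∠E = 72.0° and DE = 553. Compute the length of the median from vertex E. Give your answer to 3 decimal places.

m_E ≈ 356.659

By the law of cosines, FD² = DE² + EF² − 2·DE·EF·cos E = 2.9624e+05, so FD ≈ 544.28.
Median from E: ½√(2·DE² + 2·EF² − FD²) ≈ 356.66.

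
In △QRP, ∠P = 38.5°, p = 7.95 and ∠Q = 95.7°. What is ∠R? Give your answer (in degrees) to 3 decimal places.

The third angle is ∠R = 180° − ∠P − ∠Q = 45.80°.

45.800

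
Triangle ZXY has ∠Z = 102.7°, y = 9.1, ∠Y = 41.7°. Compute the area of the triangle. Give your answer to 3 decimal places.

The third angle is ∠X = 180° − ∠Y − ∠Z = 35.60°.
Law of sines: z = y·sin Z/sin Y ≈ 13.345.
Law of sines: x = y·sin X/sin Y ≈ 7.9631.
Area = ½·y·z·sin X ≈ 35.346.

35.346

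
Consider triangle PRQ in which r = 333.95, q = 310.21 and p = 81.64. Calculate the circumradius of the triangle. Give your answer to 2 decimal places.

169.45

By the law of cosines, cos P = (r² + q² − p²) / (2·r·q) ≈ 0.97055, so ∠P ≈ 0.243 rad.
Circumradius = p/(2 sin P) ≈ 169.45.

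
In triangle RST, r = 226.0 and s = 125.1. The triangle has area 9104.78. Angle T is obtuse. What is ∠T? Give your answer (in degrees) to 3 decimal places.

From area = ½·r·s·sin T, we get sin T = 2·area/(r·s) ≈ 0.64407.
Taking the obtuse solution, ∠T ≈ 139.90°.

∠T ≈ 139.904°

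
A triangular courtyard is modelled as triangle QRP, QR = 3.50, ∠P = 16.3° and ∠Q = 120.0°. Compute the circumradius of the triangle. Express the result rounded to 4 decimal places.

The third angle is ∠R = 180° − ∠P − ∠Q = 43.70°.
Law of sines: RP = QR·sin Q/sin P ≈ 10.8.
Law of sines: PQ = QR·sin R/sin P ≈ 8.6155.
Circumradius = QR/(2 sin P) ≈ 6.2352.

6.2352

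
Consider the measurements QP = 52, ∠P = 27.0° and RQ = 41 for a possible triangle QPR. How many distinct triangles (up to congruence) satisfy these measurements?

QP·sin P = 52·sin(27.0°) ≈ 23.61.
Since QP sin P < RQ < QP (23.61 < 41 < 52), two triangles exist.

2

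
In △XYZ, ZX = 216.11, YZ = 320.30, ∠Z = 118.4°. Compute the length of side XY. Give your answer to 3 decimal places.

463.833

By the law of cosines, XY² = YZ² + ZX² − 2·YZ·ZX·cos Z = 2.1514e+05, so XY ≈ 463.83.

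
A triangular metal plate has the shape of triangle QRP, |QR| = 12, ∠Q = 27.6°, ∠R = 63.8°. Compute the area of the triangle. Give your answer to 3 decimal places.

The third angle is ∠P = 180° − ∠Q − ∠R = 88.60°.
Law of sines: |RP| = |QR|·sin Q/sin P ≈ 5.5612.
Law of sines: |PQ| = |QR|·sin R/sin P ≈ 10.77.
Area = ½·|QR|·|RP|·sin R ≈ 29.939.

area ≈ 29.939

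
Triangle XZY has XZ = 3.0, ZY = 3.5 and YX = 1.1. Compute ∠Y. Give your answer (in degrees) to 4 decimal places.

By the law of cosines, cos Y = (ZY² + YX² − XZ²) / (2·ZY·YX) ≈ 0.57922, so ∠Y ≈ 54.60°.

∠Y ≈ 54.6042°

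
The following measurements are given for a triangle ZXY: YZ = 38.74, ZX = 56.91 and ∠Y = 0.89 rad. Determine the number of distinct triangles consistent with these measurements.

1

YZ·sin Y = 38.74·sin(0.89 rad) ≈ 30.1.
Since ZX ≥ YZ, exactly one triangle exists.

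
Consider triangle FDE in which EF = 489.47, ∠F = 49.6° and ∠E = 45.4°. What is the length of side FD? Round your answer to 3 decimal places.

349.847

The third angle is ∠D = 180° − ∠E − ∠F = 85.00°.
Law of sines: FD = EF·sin E/sin D ≈ 349.85.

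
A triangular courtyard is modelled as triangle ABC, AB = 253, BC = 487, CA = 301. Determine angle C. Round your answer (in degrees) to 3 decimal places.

∠C ≈ 25.885°

By the law of cosines, cos C = (BC² + CA² − AB²) / (2·BC·CA) ≈ 0.89967, so ∠C ≈ 25.88°.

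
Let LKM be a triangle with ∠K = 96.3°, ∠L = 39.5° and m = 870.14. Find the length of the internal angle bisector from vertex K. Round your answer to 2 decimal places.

553.94

The third angle is ∠M = 180° − ∠L − ∠K = 44.20°.
Law of sines: l = m·sin L/sin M ≈ 793.9.
Law of sines: k = m·sin K/sin M ≈ 1240.6.
The bisector from K has length 2·m·l·cos(∠K/2)/(m+l) ≈ 553.94.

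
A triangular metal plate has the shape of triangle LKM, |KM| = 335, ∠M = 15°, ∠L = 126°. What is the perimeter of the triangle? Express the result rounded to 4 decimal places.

perimeter ≈ 702.7632

The third angle is ∠K = 180° − ∠M − ∠L = 39.00°.
Law of sines: |ML| = |KM|·sin K/sin L ≈ 260.59.
Law of sines: |LK| = |KM|·sin M/sin L ≈ 107.17.
Semiperimeter s = (335+260.59+107.17)/2 = 351.38.
Perimeter = 335 + 260.59 + 107.17 = 702.76.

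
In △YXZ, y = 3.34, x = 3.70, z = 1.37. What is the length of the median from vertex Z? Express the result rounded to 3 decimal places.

Median from Z: ½√(2·y² + 2·x² − z²) ≈ 3.4574.

3.457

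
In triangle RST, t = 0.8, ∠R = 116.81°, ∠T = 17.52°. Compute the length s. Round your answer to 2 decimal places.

The third angle is ∠S = 180° − ∠T − ∠R = 45.67°.
Law of sines: s = t·sin S/sin T ≈ 1.901.

1.90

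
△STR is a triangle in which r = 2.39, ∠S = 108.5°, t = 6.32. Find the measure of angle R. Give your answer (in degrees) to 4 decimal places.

By the law of cosines, s² = t² + r² − 2·t·r·cos S = 55.24, so s ≈ 7.4324.
Law of cosines again: cos R = (s² + t² − r²)/(2·s·t) ≈ 0.95237, so ∠R ≈ 17.76°.

17.7551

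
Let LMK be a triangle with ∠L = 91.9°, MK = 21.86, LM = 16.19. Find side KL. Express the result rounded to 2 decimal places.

Law of sines: sin K = LM·sin L/MK ≈ 0.74021.
Since MK ≥ LM, only the acute value applies: ∠K ≈ 47.75°.
Then ∠M = 180° − ∠L − ∠K ≈ 40.35°.
Law of sines gives KL = MK·sin M/sin L ≈ 14.161.

14.16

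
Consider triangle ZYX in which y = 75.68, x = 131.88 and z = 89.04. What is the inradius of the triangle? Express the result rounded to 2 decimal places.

21.83

Semiperimeter s = (89.04 + 75.68 + 131.88)/2 = 148.3.
Heron's formula: area = √(148.3·59.26·72.62·16.42) ≈ 3237.2.
Inradius = area/s = 3237.2/148.3 ≈ 21.829.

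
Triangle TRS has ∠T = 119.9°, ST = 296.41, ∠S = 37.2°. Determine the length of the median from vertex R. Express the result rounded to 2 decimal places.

m_R ≈ 549.65

The third angle is ∠R = 180° − ∠S − ∠T = 22.90°.
Law of sines: RS = ST·sin T/sin R ≈ 660.35.
Law of sines: TR = ST·sin S/sin R ≈ 460.55.
Median from R: ½√(2·TR² + 2·RS² − ST²) ≈ 549.65.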